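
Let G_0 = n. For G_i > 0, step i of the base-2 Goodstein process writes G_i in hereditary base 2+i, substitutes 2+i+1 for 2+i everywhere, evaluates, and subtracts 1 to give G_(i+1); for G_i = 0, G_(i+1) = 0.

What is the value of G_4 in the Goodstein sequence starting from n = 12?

base 2: 12 = 2^(2 + 1) + 2^2; at 3: 3^(3 + 1) + 3^3 = 108; next = 107
base 3: 107 = 3^(3 + 1) + 2·3^2 + 2·3 + 2; at 4: 4^(4 + 1) + 2·4^2 + 2·4 + 2 = 1066; next = 1065
base 4: 1065 = 4^(4 + 1) + 2·4^2 + 2·4 + 1; at 5: 5^(5 + 1) + 2·5^2 + 2·5 + 1 = 15686; next = 15685
base 5: 15685 = 5^(5 + 1) + 2·5^2 + 2·5; at 6: 6^(6 + 1) + 2·6^2 + 2·6 = 280020; next = 280019

280019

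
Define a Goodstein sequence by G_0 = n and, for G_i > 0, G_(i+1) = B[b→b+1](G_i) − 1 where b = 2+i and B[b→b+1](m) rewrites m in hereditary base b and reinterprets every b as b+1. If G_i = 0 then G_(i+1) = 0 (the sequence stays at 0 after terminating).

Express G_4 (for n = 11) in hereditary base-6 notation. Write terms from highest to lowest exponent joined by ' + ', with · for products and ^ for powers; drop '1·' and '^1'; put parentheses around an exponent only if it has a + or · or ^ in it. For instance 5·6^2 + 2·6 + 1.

G_0=11  [base 2] 2^(2 + 1) + 2 + 1  →[2↦3]→  3^(3 + 1) + 3 + 1 = 85  −1 ⇒ G_1=84
G_1=84  [base 3] 3^(3 + 1) + 3  →[3↦4]→  4^(4 + 1) + 4 = 1028  −1 ⇒ G_2=1027
G_2=1027  [base 4] 4^(4 + 1) + 3  →[4↦5]→  5^(5 + 1) + 3 = 15628  −1 ⇒ G_3=15627
G_3=15627  [base 5] 5^(5 + 1) + 2  →[5↦6]→  6^(6 + 1) + 2 = 279938  −1 ⇒ G_4=279937

6^(6 + 1) + 1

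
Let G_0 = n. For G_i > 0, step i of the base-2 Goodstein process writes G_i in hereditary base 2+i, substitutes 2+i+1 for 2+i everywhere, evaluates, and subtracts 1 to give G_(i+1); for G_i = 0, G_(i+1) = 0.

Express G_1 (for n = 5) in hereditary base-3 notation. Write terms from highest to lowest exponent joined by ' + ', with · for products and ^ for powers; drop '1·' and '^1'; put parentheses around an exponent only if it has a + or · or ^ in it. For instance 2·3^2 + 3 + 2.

base 2: 5 = 2^2 + 1; at 3: 3^3 + 1 = 28; next = 27
base 3: 27 = 3^3; at 4: 4^4 = 256; next = 255

3^3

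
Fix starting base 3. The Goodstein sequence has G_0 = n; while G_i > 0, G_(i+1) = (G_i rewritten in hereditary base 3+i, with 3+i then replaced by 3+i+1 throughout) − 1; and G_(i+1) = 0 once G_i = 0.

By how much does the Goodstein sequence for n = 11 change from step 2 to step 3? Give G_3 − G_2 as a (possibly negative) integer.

i=0: 11 = 3^2 + 2 (b=3); 3→4: 4^2 + 2 = 18; 18−1 = 17
i=1: 17 = 4^2 + 1 (b=4); 4→5: 5^2 + 1 = 26; 26−1 = 25
i=2: 25 = 5^2 (b=5); 5→6: 6^2 = 36; 36−1 = 35

10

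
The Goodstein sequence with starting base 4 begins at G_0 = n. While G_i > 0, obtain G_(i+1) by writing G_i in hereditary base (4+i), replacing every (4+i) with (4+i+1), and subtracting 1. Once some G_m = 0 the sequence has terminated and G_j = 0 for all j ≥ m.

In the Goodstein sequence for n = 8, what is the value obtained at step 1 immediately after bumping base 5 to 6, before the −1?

10

8 —HB4→ 2·4 —bump→ 2·5 = 10 —(−1)→ 9
9 —HB5→ 5 + 4 —bump→ 6 + 4 = 10 —(−1)→ 9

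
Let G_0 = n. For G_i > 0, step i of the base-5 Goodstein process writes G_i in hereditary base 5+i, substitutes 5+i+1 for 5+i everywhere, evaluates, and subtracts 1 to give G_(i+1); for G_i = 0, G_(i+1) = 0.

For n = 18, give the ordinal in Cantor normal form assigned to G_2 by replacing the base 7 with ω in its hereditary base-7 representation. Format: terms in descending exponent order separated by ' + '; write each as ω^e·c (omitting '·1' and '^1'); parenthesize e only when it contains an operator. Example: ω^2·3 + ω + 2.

ω·3 + 1

18 —HB5→ 3·5 + 3 —bump→ 3·6 + 3 = 21 —(−1)→ 20
20 —HB6→ 3·6 + 2 —bump→ 3·7 + 2 = 23 —(−1)→ 22
22 —HB7→ 3·7 + 1 —bump→ 3·8 + 1 = 25 —(−1)→ 24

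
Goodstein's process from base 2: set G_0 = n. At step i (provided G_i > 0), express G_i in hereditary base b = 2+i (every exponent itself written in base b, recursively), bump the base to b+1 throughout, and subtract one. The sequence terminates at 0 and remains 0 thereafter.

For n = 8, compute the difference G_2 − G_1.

473

G_0 = 8. HB_2(8) = 2^(2 + 1). Bump = 81. G_1 = 80.
G_1 = 80. HB_3(80) = 2·3^3 + 2·3^2 + 2·3 + 2. Bump = 554. G_2 = 553.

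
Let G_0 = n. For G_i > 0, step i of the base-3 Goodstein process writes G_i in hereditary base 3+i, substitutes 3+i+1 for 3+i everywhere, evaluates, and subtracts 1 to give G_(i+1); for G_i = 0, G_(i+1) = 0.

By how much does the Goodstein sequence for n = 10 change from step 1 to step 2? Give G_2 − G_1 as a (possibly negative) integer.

8

i=0: 10 = 3^2 + 1 (b=3); 3→4: 4^2 + 1 = 17; 17−1 = 16
i=1: 16 = 4^2 (b=4); 4→5: 5^2 = 25; 25−1 = 24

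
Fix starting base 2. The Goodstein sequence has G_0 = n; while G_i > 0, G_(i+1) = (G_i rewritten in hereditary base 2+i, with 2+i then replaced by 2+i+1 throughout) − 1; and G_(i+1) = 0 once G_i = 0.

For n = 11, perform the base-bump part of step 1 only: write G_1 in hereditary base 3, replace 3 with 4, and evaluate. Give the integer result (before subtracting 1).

step 0: 11 = 2^(2 + 1) + 2 + 1; sub 3 for 2: 3^(3 + 1) + 3 + 1; = 85; G_1 = 85−1 = 84
step 1: 84 = 3^(3 + 1) + 3; sub 4 for 3: 4^(4 + 1) + 4; = 1028; G_2 = 1028−1 = 1027

1028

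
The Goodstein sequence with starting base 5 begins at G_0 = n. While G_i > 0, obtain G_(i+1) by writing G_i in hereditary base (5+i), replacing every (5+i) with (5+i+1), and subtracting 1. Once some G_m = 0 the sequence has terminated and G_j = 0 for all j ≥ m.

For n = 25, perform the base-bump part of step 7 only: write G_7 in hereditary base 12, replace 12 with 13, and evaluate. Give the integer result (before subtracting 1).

(0) 25|_5 = 5^2 ↦ 6^2|_6 = 36 ⇒ 35
(1) 35|_6 = 5·6 + 5 ↦ 5·7 + 5|_7 = 40 ⇒ 39
(2) 39|_7 = 5·7 + 4 ↦ 5·8 + 4|_8 = 44 ⇒ 43
(3) 43|_8 = 5·8 + 3 ↦ 5·9 + 3|_9 = 48 ⇒ 47
(4) 47|_9 = 5·9 + 2 ↦ 5·10 + 2|_10 = 52 ⇒ 51
(5) 51|_10 = 5·10 + 1 ↦ 5·11 + 1|_11 = 56 ⇒ 55
(6) 55|_11 = 5·11 ↦ 5·12|_12 = 60 ⇒ 59

63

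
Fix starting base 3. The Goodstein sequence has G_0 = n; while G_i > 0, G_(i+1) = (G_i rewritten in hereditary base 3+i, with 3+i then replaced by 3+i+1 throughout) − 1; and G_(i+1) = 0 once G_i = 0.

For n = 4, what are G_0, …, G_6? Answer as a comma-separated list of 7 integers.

4, 4, 4, 3, 2, 1, 0

4 —HB3→ 3 + 1 —bump→ 4 + 1 = 5 —(−1)→ 4
4 —HB4→ 4 —bump→ 5 = 5 —(−1)→ 4
4 —HB5→ 4 —bump→ 4 = 4 —(−1)→ 3
3 —HB6→ 3 —bump→ 3 = 3 —(−1)→ 2
2 —HB7→ 2 —bump→ 2 = 2 —(−1)→ 1
1 —HB8→ 1 —bump→ 1 = 1 —(−1)→ 0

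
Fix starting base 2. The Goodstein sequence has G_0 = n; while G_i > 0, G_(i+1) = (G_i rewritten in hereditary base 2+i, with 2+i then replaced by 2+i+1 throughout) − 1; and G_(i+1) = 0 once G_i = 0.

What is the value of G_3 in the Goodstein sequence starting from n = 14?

18750

step 0: 14 = 2^(2 + 1) + 2^2 + 2; sub 3 for 2: 3^(3 + 1) + 3^3 + 3; = 111; G_1 = 111−1 = 110
step 1: 110 = 3^(3 + 1) + 3^3 + 2; sub 4 for 3: 4^(4 + 1) + 4^4 + 2; = 1282; G_2 = 1282−1 = 1281
step 2: 1281 = 4^(4 + 1) + 4^4 + 1; sub 5 for 4: 5^(5 + 1) + 5^5 + 1; = 18751; G_3 = 18751−1 = 18750
step 3: 18750 = 5^(5 + 1) + 5^5; sub 6 for 5: 6^(6 + 1) + 6^6; = 326592; G_4 = 326592−1 = 326591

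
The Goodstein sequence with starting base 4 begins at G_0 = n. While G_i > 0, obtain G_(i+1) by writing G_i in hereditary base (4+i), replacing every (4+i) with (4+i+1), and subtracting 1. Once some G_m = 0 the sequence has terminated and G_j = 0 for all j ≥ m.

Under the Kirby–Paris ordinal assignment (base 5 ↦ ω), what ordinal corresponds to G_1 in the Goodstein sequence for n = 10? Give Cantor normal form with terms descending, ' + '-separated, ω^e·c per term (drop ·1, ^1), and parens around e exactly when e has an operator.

ω·2 + 1

step 0: 10 = 2·4 + 2; sub 5 for 4: 2·5 + 2; = 12; G_1 = 12−1 = 11
step 1: 11 = 2·5 + 1; sub 6 for 5: 2·6 + 1; = 13; G_2 = 13−1 = 12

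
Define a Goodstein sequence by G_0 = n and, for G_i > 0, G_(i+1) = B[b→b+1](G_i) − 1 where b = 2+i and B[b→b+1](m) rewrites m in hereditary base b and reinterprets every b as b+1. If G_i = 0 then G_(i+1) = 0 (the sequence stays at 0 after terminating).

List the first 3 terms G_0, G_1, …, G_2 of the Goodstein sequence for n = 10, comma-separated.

G_0 = 10. HB_2(10) = 2^(2 + 1) + 2. Bump = 84. G_1 = 83.
G_1 = 83. HB_3(83) = 3^(3 + 1) + 2. Bump = 1026. G_2 = 1025.

10, 83, 1025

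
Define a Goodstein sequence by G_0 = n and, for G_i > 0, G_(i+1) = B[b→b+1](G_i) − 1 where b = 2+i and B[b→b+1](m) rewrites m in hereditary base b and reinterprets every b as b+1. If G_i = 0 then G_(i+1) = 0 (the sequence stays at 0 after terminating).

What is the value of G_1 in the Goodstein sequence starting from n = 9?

81

(0) 9|_2 = 2^(2 + 1) + 1 ↦ 3^(3 + 1) + 1|_3 = 82 ⇒ 81
(1) 81|_3 = 3^(3 + 1) ↦ 4^(4 + 1)|_4 = 1024 ⇒ 1023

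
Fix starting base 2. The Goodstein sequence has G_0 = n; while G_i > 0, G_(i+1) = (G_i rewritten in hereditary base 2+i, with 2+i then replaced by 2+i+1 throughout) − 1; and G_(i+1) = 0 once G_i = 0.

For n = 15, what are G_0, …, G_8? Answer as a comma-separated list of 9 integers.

15, 111, 1283, 18752, 326593, 6588344, 150994943, 3524450280, 100077777775

i=0: 15 = 2^(2 + 1) + 2^2 + 2 + 1 (b=2); 2→3: 3^(3 + 1) + 3^3 + 3 + 1 = 112; 112−1 = 111
i=1: 111 = 3^(3 + 1) + 3^3 + 3 (b=3); 3→4: 4^(4 + 1) + 4^4 + 4 = 1284; 1284−1 = 1283
i=2: 1283 = 4^(4 + 1) + 4^4 + 3 (b=4); 4→5: 5^(5 + 1) + 5^5 + 3 = 18753; 18753−1 = 18752
i=3: 18752 = 5^(5 + 1) + 5^5 + 2 (b=5); 5→6: 6^(6 + 1) + 6^6 + 2 = 326594; 326594−1 = 326593
i=4: 326593 = 6^(6 + 1) + 6^6 + 1 (b=6); 6→7: 7^(7 + 1) + 7^7 + 1 = 6588345; 6588345−1 = 6588344
i=5: 6588344 = 7^(7 + 1) + 7^7 (b=7); 7→8: 8^(8 + 1) + 8^8 = 150994944; 150994944−1 = 150994943
i=6: 150994943 = 8^(8 + 1) + 7·8^7 + 7·8^6 + 7·8^5 + 7·8^4 + 7·8^3 + 7·8^2 + 7·8 + 7 (b=8); 8→9: 9^(9 + 1) + 7·9^7 + 7·9^6 + 7·9^5 + 7·9^4 + 7·9^3 + 7·9^2 + 7·9 + 7 = 3524450281; 3524450281−1 = 3524450280
i=7: 3524450280 = 9^(9 + 1) + 7·9^7 + 7·9^6 + 7·9^5 + 7·9^4 + 7·9^3 + 7·9^2 + 7·9 + 6 (b=9); 9→10: 10^(10 + 1) + 7·10^7 + 7·10^6 + 7·10^5 + 7·10^4 + 7·10^3 + 7·10^2 + 7·10 + 6 = 100077777776; 100077777776−1 = 100077777775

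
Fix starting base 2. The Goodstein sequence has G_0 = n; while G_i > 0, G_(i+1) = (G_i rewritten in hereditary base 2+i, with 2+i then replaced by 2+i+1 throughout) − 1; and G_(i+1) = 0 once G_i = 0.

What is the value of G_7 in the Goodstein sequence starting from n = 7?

37665879

G_0=7  [base 2] 2^2 + 2 + 1  →[2↦3]→  3^3 + 3 + 1 = 31  −1 ⇒ G_1=30
G_1=30  [base 3] 3^3 + 3  →[3↦4]→  4^4 + 4 = 260  −1 ⇒ G_2=259
G_2=259  [base 4] 4^4 + 3  →[4↦5]→  5^5 + 3 = 3128  −1 ⇒ G_3=3127
G_3=3127  [base 5] 5^5 + 2  →[5↦6]→  6^6 + 2 = 46658  −1 ⇒ G_4=46657
G_4=46657  [base 6] 6^6 + 1  →[6↦7]→  7^7 + 1 = 823544  −1 ⇒ G_5=823543
G_5=823543  [base 7] 7^7  →[7↦8]→  8^8 = 16777216  −1 ⇒ G_6=16777215
G_6=16777215  [base 8] 7·8^7 + 7·8^6 + 7·8^5 + 7·8^4 + 7·8^3 + 7·8^2 + 7·8 + 7  →[8↦9]→  7·9^7 + 7·9^6 + 7·9^5 + 7·9^4 + 7·9^3 + 7·9^2 + 7·9 + 7 = 37665880  −1 ⇒ G_7=37665879
G_7=37665879  [base 9] 7·9^7 + 7·9^6 + 7·9^5 + 7·9^4 + 7·9^3 + 7·9^2 + 7·9 + 6  →[9↦10]→  7·10^7 + 7·10^6 + 7·10^5 + 7·10^4 + 7·10^3 + 7·10^2 + 7·10 + 6 = 77777776  −1 ⇒ G_8=77777775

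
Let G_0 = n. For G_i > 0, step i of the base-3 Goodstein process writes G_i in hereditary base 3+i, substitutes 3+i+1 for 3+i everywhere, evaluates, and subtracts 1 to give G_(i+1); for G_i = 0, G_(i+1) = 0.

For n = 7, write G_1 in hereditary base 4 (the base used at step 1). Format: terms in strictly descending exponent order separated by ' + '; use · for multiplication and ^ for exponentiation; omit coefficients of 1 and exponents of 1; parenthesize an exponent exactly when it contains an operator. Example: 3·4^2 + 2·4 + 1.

2·4

G_0 = 7. HB_3(7) = 2·3 + 1. Bump = 9. G_1 = 8.
G_1 = 8. HB_4(8) = 2·4. Bump = 10. G_2 = 9.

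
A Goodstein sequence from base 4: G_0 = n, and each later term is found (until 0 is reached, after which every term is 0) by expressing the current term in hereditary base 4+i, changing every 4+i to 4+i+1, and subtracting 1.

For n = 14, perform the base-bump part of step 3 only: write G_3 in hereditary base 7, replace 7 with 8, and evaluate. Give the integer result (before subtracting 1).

G_0=14  [base 4] 3·4 + 2  →[4↦5]→  3·5 + 2 = 17  −1 ⇒ G_1=16
G_1=16  [base 5] 3·5 + 1  →[5↦6]→  3·6 + 1 = 19  −1 ⇒ G_2=18
G_2=18  [base 6] 3·6  →[6↦7]→  3·7 = 21  −1 ⇒ G_3=20

22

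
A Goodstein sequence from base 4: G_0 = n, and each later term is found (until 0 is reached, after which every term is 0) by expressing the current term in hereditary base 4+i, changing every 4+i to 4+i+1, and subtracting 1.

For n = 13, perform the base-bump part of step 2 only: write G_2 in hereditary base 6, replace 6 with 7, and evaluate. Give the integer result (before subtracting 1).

G_0=13  [base 4] 3·4 + 1  →[4↦5]→  3·5 + 1 = 16  −1 ⇒ G_1=15
G_1=15  [base 5] 3·5  →[5↦6]→  3·6 = 18  −1 ⇒ G_2=17
G_2=17  [base 6] 2·6 + 5  →[6↦7]→  2·7 + 5 = 19  −1 ⇒ G_3=18

19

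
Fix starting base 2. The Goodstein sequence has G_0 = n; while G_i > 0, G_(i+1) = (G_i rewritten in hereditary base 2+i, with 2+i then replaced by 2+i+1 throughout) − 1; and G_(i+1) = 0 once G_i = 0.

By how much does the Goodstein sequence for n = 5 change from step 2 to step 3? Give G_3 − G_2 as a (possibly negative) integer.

base 2: 5 = 2^2 + 1; at 3: 3^3 + 1 = 28; next = 27
base 3: 27 = 3^3; at 4: 4^4 = 256; next = 255
base 4: 255 = 3·4^3 + 3·4^2 + 3·4 + 3; at 5: 3·5^3 + 3·5^2 + 3·5 + 3 = 468; next = 467

212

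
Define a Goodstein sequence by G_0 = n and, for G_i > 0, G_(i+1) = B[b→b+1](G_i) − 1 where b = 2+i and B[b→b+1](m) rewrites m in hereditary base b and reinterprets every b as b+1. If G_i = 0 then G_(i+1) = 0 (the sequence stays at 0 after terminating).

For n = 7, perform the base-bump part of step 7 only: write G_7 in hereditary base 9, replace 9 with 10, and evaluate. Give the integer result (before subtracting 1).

base 2: 7 = 2^2 + 2 + 1; at 3: 3^3 + 3 + 1 = 31; next = 30
base 3: 30 = 3^3 + 3; at 4: 4^4 + 4 = 260; next = 259
base 4: 259 = 4^4 + 3; at 5: 5^5 + 3 = 3128; next = 3127
base 5: 3127 = 5^5 + 2; at 6: 6^6 + 2 = 46658; next = 46657
base 6: 46657 = 6^6 + 1; at 7: 7^7 + 1 = 823544; next = 823543
base 7: 823543 = 7^7; at 8: 8^8 = 16777216; next = 16777215
base 8: 16777215 = 7·8^7 + 7·8^6 + 7·8^5 + 7·8^4 + 7·8^3 + 7·8^2 + 7·8 + 7; at 9: 7·9^7 + 7·9^6 + 7·9^5 + 7·9^4 + 7·9^3 + 7·9^2 + 7·9 + 7 = 37665880; next = 37665879
base 9: 37665879 = 7·9^7 + 7·9^6 + 7·9^5 + 7·9^4 + 7·9^3 + 7·9^2 + 7·9 + 6; at 10: 7·10^7 + 7·10^6 + 7·10^5 + 7·10^4 + 7·10^3 + 7·10^2 + 7·10 + 6 = 77777776; next = 77777775

77777776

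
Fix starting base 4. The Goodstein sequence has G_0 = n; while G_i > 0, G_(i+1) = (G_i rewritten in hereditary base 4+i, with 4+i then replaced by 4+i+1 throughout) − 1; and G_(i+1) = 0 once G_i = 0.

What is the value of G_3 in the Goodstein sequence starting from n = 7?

7

G_0 = 7. HB_4(7) = 4 + 3. Bump = 8. G_1 = 7.
G_1 = 7. HB_5(7) = 5 + 2. Bump = 8. G_2 = 7.
G_2 = 7. HB_6(7) = 6 + 1. Bump = 8. G_3 = 7.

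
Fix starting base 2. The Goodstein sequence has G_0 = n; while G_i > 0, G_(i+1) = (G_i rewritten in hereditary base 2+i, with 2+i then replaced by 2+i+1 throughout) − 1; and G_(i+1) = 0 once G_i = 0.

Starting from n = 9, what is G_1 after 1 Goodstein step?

(0) 9|_2 = 2^(2 + 1) + 1 ↦ 3^(3 + 1) + 1|_3 = 82 ⇒ 81
(1) 81|_3 = 3^(3 + 1) ↦ 4^(4 + 1)|_4 = 1024 ⇒ 1023

81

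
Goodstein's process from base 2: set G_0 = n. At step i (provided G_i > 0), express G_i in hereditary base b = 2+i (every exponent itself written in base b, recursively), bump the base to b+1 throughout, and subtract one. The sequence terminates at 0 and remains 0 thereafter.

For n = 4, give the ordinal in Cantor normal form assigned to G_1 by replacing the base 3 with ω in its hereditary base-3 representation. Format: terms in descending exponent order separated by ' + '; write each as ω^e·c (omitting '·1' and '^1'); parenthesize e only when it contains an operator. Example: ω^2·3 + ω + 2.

G_0=4  [base 2] 2^2  →[2↦3]→  3^3 = 27  −1 ⇒ G_1=26
G_1=26  [base 3] 2·3^2 + 2·3 + 2  →[3↦4]→  2·4^2 + 2·4 + 2 = 42  −1 ⇒ G_2=41

ω^2·2 + ω·2 + 2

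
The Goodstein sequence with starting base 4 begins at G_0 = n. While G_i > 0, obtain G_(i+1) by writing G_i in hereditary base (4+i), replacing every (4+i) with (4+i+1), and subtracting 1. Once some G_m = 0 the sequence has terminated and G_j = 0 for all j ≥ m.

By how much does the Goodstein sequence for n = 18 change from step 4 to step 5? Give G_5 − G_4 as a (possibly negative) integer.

i=0: 18 = 4^2 + 2 (b=4); 4→5: 5^2 + 2 = 27; 27−1 = 26
i=1: 26 = 5^2 + 1 (b=5); 5→6: 6^2 + 1 = 37; 37−1 = 36
i=2: 36 = 6^2 (b=6); 6→7: 7^2 = 49; 49−1 = 48
i=3: 48 = 6·7 + 6 (b=7); 7→8: 6·8 + 6 = 54; 54−1 = 53
i=4: 53 = 6·8 + 5 (b=8); 8→9: 6·9 + 5 = 59; 59−1 = 58

5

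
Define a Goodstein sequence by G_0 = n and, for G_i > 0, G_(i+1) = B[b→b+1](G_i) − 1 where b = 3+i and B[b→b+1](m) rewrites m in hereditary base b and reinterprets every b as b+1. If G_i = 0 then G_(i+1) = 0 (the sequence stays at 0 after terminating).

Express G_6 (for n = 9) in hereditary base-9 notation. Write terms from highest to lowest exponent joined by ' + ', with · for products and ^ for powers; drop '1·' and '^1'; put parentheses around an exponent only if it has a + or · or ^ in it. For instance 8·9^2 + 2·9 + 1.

2·9 + 6

G_0=9  [base 3] 3^2  →[3↦4]→  4^2 = 16  −1 ⇒ G_1=15
G_1=15  [base 4] 3·4 + 3  →[4↦5]→  3·5 + 3 = 18  −1 ⇒ G_2=17
G_2=17  [base 5] 3·5 + 2  →[5↦6]→  3·6 + 2 = 20  −1 ⇒ G_3=19
G_3=19  [base 6] 3·6 + 1  →[6↦7]→  3·7 + 1 = 22  −1 ⇒ G_4=21
G_4=21  [base 7] 3·7  →[7↦8]→  3·8 = 24  −1 ⇒ G_5=23
G_5=23  [base 8] 2·8 + 7  →[8↦9]→  2·9 + 7 = 25  −1 ⇒ G_6=24
G_6=24  [base 9] 2·9 + 6  →[9↦10]→  2·10 + 6 = 26  −1 ⇒ G_7=25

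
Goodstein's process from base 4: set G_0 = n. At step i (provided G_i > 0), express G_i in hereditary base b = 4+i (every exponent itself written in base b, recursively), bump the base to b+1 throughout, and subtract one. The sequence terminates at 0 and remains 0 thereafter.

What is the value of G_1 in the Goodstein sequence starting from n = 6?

6

G_0=6  [base 4] 4 + 2  →[4↦5]→  5 + 2 = 7  −1 ⇒ G_1=6
G_1=6  [base 5] 5 + 1  →[5↦6]→  6 + 1 = 7  −1 ⇒ G_2=6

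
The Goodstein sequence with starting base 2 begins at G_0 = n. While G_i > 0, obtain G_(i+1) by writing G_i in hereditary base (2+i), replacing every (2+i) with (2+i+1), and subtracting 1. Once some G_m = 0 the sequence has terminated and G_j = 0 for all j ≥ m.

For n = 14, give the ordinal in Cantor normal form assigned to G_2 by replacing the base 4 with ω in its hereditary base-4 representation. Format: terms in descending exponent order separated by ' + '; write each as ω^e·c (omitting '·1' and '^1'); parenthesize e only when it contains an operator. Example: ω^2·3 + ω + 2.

base 2: 14 = 2^(2 + 1) + 2^2 + 2; at 3: 3^(3 + 1) + 3^3 + 3 = 111; next = 110
base 3: 110 = 3^(3 + 1) + 3^3 + 2; at 4: 4^(4 + 1) + 4^4 + 2 = 1282; next = 1281
base 4: 1281 = 4^(4 + 1) + 4^4 + 1; at 5: 5^(5 + 1) + 5^5 + 1 = 18751; next = 18750

ω^(ω + 1) + ω^ω + 1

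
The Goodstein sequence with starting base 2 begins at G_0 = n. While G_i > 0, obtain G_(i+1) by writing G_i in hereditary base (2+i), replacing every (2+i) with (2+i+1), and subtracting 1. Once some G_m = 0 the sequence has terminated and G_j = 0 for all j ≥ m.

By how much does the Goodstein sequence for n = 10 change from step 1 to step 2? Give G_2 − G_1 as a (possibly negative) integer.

G_0 = 10. HB_2(10) = 2^(2 + 1) + 2. Bump = 84. G_1 = 83.
G_1 = 83. HB_3(83) = 3^(3 + 1) + 2. Bump = 1026. G_2 = 1025.

942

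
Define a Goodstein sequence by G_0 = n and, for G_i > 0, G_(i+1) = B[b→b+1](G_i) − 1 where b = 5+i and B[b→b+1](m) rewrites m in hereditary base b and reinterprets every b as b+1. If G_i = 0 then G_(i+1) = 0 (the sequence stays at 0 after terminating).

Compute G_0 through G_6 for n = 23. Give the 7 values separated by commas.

23, 26, 29, 32, 35, 37, 39

base 5: 23 = 4·5 + 3; at 6: 4·6 + 3 = 27; next = 26
base 6: 26 = 4·6 + 2; at 7: 4·7 + 2 = 30; next = 29
base 7: 29 = 4·7 + 1; at 8: 4·8 + 1 = 33; next = 32
base 8: 32 = 4·8; at 9: 4·9 = 36; next = 35
base 9: 35 = 3·9 + 8; at 10: 3·10 + 8 = 38; next = 37
base 10: 37 = 3·10 + 7; at 11: 3·11 + 7 = 40; next = 39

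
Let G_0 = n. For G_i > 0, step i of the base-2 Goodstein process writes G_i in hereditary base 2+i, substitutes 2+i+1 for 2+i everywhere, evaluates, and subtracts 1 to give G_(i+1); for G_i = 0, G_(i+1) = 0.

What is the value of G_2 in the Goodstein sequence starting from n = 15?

G_0 = 15. HB_2(15) = 2^(2 + 1) + 2^2 + 2 + 1. Bump = 112. G_1 = 111.
G_1 = 111. HB_3(111) = 3^(3 + 1) + 3^3 + 3. Bump = 1284. G_2 = 1283.
G_2 = 1283. HB_4(1283) = 4^(4 + 1) + 4^4 + 3. Bump = 18753. G_3 = 18752.

1283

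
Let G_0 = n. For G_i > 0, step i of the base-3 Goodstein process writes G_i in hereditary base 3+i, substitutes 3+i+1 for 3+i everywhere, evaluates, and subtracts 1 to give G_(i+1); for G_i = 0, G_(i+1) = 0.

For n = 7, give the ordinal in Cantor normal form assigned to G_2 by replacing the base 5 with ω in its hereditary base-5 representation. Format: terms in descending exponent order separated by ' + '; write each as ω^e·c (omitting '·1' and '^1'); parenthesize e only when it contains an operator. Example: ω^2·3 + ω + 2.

ω + 4

G_0=7  [base 3] 2·3 + 1  →[3↦4]→  2·4 + 1 = 9  −1 ⇒ G_1=8
G_1=8  [base 4] 2·4  →[4↦5]→  2·5 = 10  −1 ⇒ G_2=9
G_2=9  [base 5] 5 + 4  →[5↦6]→  6 + 4 = 10  −1 ⇒ G_3=9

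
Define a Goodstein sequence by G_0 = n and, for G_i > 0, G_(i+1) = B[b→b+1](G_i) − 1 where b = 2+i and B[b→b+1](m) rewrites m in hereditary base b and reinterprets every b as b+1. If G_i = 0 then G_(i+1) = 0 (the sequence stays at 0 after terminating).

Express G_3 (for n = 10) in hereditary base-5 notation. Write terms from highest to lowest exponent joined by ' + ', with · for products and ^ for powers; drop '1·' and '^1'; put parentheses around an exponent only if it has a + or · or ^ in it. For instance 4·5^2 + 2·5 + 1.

G_0 = 10. HB_2(10) = 2^(2 + 1) + 2. Bump = 84. G_1 = 83.
G_1 = 83. HB_3(83) = 3^(3 + 1) + 2. Bump = 1026. G_2 = 1025.
G_2 = 1025. HB_4(1025) = 4^(4 + 1) + 1. Bump = 15626. G_3 = 15625.

5^(5 + 1)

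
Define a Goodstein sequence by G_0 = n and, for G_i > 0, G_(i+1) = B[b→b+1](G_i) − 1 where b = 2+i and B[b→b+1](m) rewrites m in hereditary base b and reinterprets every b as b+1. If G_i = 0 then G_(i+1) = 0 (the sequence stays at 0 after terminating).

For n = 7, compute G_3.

3127

G_0 = 7. HB_2(7) = 2^2 + 2 + 1. Bump = 31. G_1 = 30.
G_1 = 30. HB_3(30) = 3^3 + 3. Bump = 260. G_2 = 259.
G_2 = 259. HB_4(259) = 4^4 + 3. Bump = 3128. G_3 = 3127.
G_3 = 3127. HB_5(3127) = 5^5 + 2. Bump = 46658. G_4 = 46657.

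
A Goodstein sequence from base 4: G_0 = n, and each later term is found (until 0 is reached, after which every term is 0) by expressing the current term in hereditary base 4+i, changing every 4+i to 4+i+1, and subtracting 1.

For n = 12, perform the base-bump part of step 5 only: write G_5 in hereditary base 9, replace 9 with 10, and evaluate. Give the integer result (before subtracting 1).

[0] 12 ≡ 3·4 (base 4). Lift 5: 15. −1: 14.
[1] 14 ≡ 2·5 + 4 (base 5). Lift 6: 16. −1: 15.
[2] 15 ≡ 2·6 + 3 (base 6). Lift 7: 17. −1: 16.
[3] 16 ≡ 2·7 + 2 (base 7). Lift 8: 18. −1: 17.
[4] 17 ≡ 2·8 + 1 (base 8). Lift 9: 19. −1: 18.
[5] 18 ≡ 2·9 (base 9). Lift 10: 20. −1: 19.

20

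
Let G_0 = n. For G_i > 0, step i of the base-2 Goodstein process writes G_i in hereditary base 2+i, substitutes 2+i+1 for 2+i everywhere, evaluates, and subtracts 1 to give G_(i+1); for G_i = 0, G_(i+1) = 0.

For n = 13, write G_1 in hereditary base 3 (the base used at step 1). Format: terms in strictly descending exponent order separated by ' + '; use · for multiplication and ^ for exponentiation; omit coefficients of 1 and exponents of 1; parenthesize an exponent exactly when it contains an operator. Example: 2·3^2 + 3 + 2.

13 —HB2→ 2^(2 + 1) + 2^2 + 1 —bump→ 3^(3 + 1) + 3^3 + 1 = 109 —(−1)→ 108
108 —HB3→ 3^(3 + 1) + 3^3 —bump→ 4^(4 + 1) + 4^4 = 1280 —(−1)→ 1279

3^(3 + 1) + 3^3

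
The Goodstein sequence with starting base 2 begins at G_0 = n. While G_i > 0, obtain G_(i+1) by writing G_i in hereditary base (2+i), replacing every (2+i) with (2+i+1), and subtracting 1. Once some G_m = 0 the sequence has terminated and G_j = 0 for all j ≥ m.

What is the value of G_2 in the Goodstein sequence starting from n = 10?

[0] 10 ≡ 2^(2 + 1) + 2 (base 2). Lift 3: 84. −1: 83.
[1] 83 ≡ 3^(3 + 1) + 2 (base 3). Lift 4: 1026. −1: 1025.

1025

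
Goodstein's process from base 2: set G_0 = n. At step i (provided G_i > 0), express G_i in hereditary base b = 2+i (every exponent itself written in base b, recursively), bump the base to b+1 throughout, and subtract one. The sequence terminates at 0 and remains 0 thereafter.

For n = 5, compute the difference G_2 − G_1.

228

base 2: 5 = 2^2 + 1; at 3: 3^3 + 1 = 28; next = 27
base 3: 27 = 3^3; at 4: 4^4 = 256; next = 255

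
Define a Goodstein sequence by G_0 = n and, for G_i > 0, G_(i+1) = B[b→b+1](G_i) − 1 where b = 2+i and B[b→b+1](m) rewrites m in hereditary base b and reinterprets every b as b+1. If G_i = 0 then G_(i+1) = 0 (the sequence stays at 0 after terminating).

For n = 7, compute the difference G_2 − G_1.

G_0=7  [base 2] 2^2 + 2 + 1  →[2↦3]→  3^3 + 3 + 1 = 31  −1 ⇒ G_1=30
G_1=30  [base 3] 3^3 + 3  →[3↦4]→  4^4 + 4 = 260  −1 ⇒ G_2=259

229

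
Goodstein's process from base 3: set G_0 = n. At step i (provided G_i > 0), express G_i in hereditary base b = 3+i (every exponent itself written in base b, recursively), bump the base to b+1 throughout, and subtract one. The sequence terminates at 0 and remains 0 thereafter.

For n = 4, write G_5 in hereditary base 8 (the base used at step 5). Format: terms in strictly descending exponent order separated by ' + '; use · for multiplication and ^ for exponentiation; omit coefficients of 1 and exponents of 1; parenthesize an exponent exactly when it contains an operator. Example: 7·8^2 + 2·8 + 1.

1

G_0 = 4. HB_3(4) = 3 + 1. Bump = 5. G_1 = 4.
G_1 = 4. HB_4(4) = 4. Bump = 5. G_2 = 4.
G_2 = 4. HB_5(4) = 4. Bump = 4. G_3 = 3.
G_3 = 3. HB_6(3) = 3. Bump = 3. G_4 = 2.
G_4 = 2. HB_7(2) = 2. Bump = 2. G_5 = 1.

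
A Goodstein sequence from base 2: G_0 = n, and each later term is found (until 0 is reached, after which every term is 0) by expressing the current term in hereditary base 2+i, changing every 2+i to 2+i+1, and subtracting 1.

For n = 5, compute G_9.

G_0=5  [base 2] 2^2 + 1  →[2↦3]→  3^3 + 1 = 28  −1 ⇒ G_1=27
G_1=27  [base 3] 3^3  →[3↦4]→  4^4 = 256  −1 ⇒ G_2=255
G_2=255  [base 4] 3·4^3 + 3·4^2 + 3·4 + 3  →[4↦5]→  3·5^3 + 3·5^2 + 3·5 + 3 = 468  −1 ⇒ G_3=467
G_3=467  [base 5] 3·5^3 + 3·5^2 + 3·5 + 2  →[5↦6]→  3·6^3 + 3·6^2 + 3·6 + 2 = 776  −1 ⇒ G_4=775
G_4=775  [base 6] 3·6^3 + 3·6^2 + 3·6 + 1  →[6↦7]→  3·7^3 + 3·7^2 + 3·7 + 1 = 1198  −1 ⇒ G_5=1197
G_5=1197  [base 7] 3·7^3 + 3·7^2 + 3·7  →[7↦8]→  3·8^3 + 3·8^2 + 3·8 = 1752  −1 ⇒ G_6=1751
G_6=1751  [base 8] 3·8^3 + 3·8^2 + 2·8 + 7  →[8↦9]→  3·9^3 + 3·9^2 + 2·9 + 7 = 2455  −1 ⇒ G_7=2454
G_7=2454  [base 9] 3·9^3 + 3·9^2 + 2·9 + 6  →[9↦10]→  3·10^3 + 3·10^2 + 2·10 + 6 = 3326  −1 ⇒ G_8=3325
G_8=3325  [base 10] 3·10^3 + 3·10^2 + 2·10 + 5  →[10↦11]→  3·11^3 + 3·11^2 + 2·11 + 5 = 4383  −1 ⇒ G_9=4382

4382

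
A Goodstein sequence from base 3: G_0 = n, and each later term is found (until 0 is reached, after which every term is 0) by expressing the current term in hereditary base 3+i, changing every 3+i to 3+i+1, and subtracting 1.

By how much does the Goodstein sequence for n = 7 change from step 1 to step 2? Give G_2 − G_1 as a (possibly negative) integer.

G_0 = 7. HB_3(7) = 2·3 + 1. Bump = 9. G_1 = 8.
G_1 = 8. HB_4(8) = 2·4. Bump = 10. G_2 = 9.

1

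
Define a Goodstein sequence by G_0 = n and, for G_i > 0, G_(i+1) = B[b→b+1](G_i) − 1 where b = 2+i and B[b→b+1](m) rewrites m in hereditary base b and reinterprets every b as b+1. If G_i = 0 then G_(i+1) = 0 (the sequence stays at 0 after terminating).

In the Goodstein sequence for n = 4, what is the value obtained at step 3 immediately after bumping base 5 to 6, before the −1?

84

[0] 4 ≡ 2^2 (base 2). Lift 3: 27. −1: 26.
[1] 26 ≡ 2·3^2 + 2·3 + 2 (base 3). Lift 4: 42. −1: 41.
[2] 41 ≡ 2·4^2 + 2·4 + 1 (base 4). Lift 5: 61. −1: 60.
[3] 60 ≡ 2·5^2 + 2·5 (base 5). Lift 6: 84. −1: 83.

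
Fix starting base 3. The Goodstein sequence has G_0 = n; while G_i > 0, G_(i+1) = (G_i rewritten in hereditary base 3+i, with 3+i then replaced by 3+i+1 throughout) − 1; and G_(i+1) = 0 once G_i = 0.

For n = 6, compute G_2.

i=0: 6 = 2·3 (b=3); 3→4: 2·4 = 8; 8−1 = 7
i=1: 7 = 4 + 3 (b=4); 4→5: 5 + 3 = 8; 8−1 = 7

7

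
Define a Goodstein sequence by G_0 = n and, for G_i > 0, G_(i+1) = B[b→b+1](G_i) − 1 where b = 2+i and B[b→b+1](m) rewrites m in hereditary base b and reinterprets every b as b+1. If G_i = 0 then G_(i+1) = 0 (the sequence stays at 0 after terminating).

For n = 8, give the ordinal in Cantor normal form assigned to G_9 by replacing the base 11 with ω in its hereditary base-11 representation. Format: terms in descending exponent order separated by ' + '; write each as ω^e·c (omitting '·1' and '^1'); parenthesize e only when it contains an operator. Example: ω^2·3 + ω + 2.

8 —HB2→ 2^(2 + 1) —bump→ 3^(3 + 1) = 81 —(−1)→ 80
80 —HB3→ 2·3^3 + 2·3^2 + 2·3 + 2 —bump→ 2·4^4 + 2·4^2 + 2·4 + 2 = 554 —(−1)→ 553
553 —HB4→ 2·4^4 + 2·4^2 + 2·4 + 1 —bump→ 2·5^5 + 2·5^2 + 2·5 + 1 = 6311 —(−1)→ 6310
6310 —HB5→ 2·5^5 + 2·5^2 + 2·5 —bump→ 2·6^6 + 2·6^2 + 2·6 = 93396 —(−1)→ 93395
93395 —HB6→ 2·6^6 + 2·6^2 + 6 + 5 —bump→ 2·7^7 + 2·7^2 + 7 + 5 = 1647196 —(−1)→ 1647195
1647195 —HB7→ 2·7^7 + 2·7^2 + 7 + 4 —bump→ 2·8^8 + 2·8^2 + 8 + 4 = 33554572 —(−1)→ 33554571
33554571 —HB8→ 2·8^8 + 2·8^2 + 8 + 3 —bump→ 2·9^9 + 2·9^2 + 9 + 3 = 774841152 —(−1)→ 774841151
774841151 —HB9→ 2·9^9 + 2·9^2 + 9 + 2 —bump→ 2·10^10 + 2·10^2 + 10 + 2 = 20000000212 —(−1)→ 20000000211
20000000211 —HB10→ 2·10^10 + 2·10^2 + 10 + 1 —bump→ 2·11^11 + 2·11^2 + 11 + 1 = 570623341476 —(−1)→ 570623341475

ω^ω·2 + ω^2·2 + ω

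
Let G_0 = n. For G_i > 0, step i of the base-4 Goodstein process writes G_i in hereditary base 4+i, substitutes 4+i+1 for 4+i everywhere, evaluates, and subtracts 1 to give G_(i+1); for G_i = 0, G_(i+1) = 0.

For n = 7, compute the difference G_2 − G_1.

0

(0) 7|_4 = 4 + 3 ↦ 5 + 3|_5 = 8 ⇒ 7
(1) 7|_5 = 5 + 2 ↦ 6 + 2|_6 = 8 ⇒ 7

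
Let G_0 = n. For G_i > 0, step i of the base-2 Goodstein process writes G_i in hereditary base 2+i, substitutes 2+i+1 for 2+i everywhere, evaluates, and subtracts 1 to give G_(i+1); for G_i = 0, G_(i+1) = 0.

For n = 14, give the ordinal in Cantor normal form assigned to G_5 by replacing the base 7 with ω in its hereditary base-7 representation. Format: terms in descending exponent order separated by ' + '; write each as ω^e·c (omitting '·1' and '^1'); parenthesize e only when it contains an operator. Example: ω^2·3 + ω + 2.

G_0 = 14. HB_2(14) = 2^(2 + 1) + 2^2 + 2. Bump = 111. G_1 = 110.
G_1 = 110. HB_3(110) = 3^(3 + 1) + 3^3 + 2. Bump = 1282. G_2 = 1281.
G_2 = 1281. HB_4(1281) = 4^(4 + 1) + 4^4 + 1. Bump = 18751. G_3 = 18750.
G_3 = 18750. HB_5(18750) = 5^(5 + 1) + 5^5. Bump = 326592. G_4 = 326591.
G_4 = 326591. HB_6(326591) = 6^(6 + 1) + 5·6^5 + 5·6^4 + 5·6^3 + 5·6^2 + 5·6 + 5. Bump = 5862841. G_5 = 5862840.
G_5 = 5862840. HB_7(5862840) = 7^(7 + 1) + 5·7^5 + 5·7^4 + 5·7^3 + 5·7^2 + 5·7 + 4. Bump = 134404972. G_6 = 134404971.

ω^(ω + 1) + ω^5·5 + ω^4·5 + ω^3·5 + ω^2·5 + ω·5 + 4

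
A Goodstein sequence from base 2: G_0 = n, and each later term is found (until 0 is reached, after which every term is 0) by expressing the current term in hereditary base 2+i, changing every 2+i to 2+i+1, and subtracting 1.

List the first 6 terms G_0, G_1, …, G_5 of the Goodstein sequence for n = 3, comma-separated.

G_0=3  [base 2] 2 + 1  →[2↦3]→  3 + 1 = 4  −1 ⇒ G_1=3
G_1=3  [base 3] 3  →[3↦4]→  4 = 4  −1 ⇒ G_2=3
G_2=3  [base 4] 3  →[4↦5]→  3 = 3  −1 ⇒ G_3=2
G_3=2  [base 5] 2  →[5↦6]→  2 = 2  −1 ⇒ G_4=1
G_4=1  [base 6] 1  →[6↦7]→  1 = 1  −1 ⇒ G_5=0

3, 3, 3, 2, 1, 0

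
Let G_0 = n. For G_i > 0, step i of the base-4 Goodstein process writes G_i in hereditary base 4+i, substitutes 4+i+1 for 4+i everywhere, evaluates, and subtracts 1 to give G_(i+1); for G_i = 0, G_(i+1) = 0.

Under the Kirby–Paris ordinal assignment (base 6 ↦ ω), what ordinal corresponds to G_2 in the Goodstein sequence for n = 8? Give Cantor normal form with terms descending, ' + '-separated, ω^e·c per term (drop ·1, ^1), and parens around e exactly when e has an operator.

ω + 3

step 0: 8 = 2·4; sub 5 for 4: 2·5; = 10; G_1 = 10−1 = 9
step 1: 9 = 5 + 4; sub 6 for 5: 6 + 4; = 10; G_2 = 10−1 = 9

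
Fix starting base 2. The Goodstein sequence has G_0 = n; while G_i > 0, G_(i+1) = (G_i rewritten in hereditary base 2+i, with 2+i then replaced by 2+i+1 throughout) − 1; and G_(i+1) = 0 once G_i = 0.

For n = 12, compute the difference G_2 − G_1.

12 —HB2→ 2^(2 + 1) + 2^2 —bump→ 3^(3 + 1) + 3^3 = 108 —(−1)→ 107
107 —HB3→ 3^(3 + 1) + 2·3^2 + 2·3 + 2 —bump→ 4^(4 + 1) + 2·4^2 + 2·4 + 2 = 1066 —(−1)→ 1065

958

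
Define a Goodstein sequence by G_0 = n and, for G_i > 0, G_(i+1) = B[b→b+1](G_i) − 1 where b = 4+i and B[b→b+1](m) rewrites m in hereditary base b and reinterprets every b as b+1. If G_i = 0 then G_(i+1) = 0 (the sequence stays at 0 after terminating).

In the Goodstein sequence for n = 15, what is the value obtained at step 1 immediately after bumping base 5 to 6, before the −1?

(0) 15|_4 = 3·4 + 3 ↦ 3·5 + 3|_5 = 18 ⇒ 17
(1) 17|_5 = 3·5 + 2 ↦ 3·6 + 2|_6 = 20 ⇒ 19

20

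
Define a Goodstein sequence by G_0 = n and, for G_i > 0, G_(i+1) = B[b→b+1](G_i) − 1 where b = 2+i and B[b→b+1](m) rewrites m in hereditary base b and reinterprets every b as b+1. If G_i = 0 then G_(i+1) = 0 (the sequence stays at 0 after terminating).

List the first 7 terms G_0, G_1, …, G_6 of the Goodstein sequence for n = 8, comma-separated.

G_0 = 8. HB_2(8) = 2^(2 + 1). Bump = 81. G_1 = 80.
G_1 = 80. HB_3(80) = 2·3^3 + 2·3^2 + 2·3 + 2. Bump = 554. G_2 = 553.
G_2 = 553. HB_4(553) = 2·4^4 + 2·4^2 + 2·4 + 1. Bump = 6311. G_3 = 6310.
G_3 = 6310. HB_5(6310) = 2·5^5 + 2·5^2 + 2·5. Bump = 93396. G_4 = 93395.
G_4 = 93395. HB_6(93395) = 2·6^6 + 2·6^2 + 6 + 5. Bump = 1647196. G_5 = 1647195.
G_5 = 1647195. HB_7(1647195) = 2·7^7 + 2·7^2 + 7 + 4. Bump = 33554572. G_6 = 33554571.

8, 80, 553, 6310, 93395, 1647195, 33554571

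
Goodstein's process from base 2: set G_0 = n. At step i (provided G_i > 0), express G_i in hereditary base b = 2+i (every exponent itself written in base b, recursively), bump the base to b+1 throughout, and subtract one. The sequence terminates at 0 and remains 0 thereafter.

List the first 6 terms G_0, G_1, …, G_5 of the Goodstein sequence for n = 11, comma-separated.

base 2: 11 = 2^(2 + 1) + 2 + 1; at 3: 3^(3 + 1) + 3 + 1 = 85; next = 84
base 3: 84 = 3^(3 + 1) + 3; at 4: 4^(4 + 1) + 4 = 1028; next = 1027
base 4: 1027 = 4^(4 + 1) + 3; at 5: 5^(5 + 1) + 3 = 15628; next = 15627
base 5: 15627 = 5^(5 + 1) + 2; at 6: 6^(6 + 1) + 2 = 279938; next = 279937
base 6: 279937 = 6^(6 + 1) + 1; at 7: 7^(7 + 1) + 1 = 5764802; next = 5764801

11, 84, 1027, 15627, 279937, 5764801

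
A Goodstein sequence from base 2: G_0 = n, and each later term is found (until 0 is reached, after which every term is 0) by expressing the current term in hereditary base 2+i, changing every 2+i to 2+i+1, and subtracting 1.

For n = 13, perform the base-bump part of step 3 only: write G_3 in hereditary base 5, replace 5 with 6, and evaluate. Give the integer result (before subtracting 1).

280712

base 2: 13 = 2^(2 + 1) + 2^2 + 1; at 3: 3^(3 + 1) + 3^3 + 1 = 109; next = 108
base 3: 108 = 3^(3 + 1) + 3^3; at 4: 4^(4 + 1) + 4^4 = 1280; next = 1279
base 4: 1279 = 4^(4 + 1) + 3·4^3 + 3·4^2 + 3·4 + 3; at 5: 5^(5 + 1) + 3·5^3 + 3·5^2 + 3·5 + 3 = 16093; next = 16092
base 5: 16092 = 5^(5 + 1) + 3·5^3 + 3·5^2 + 3·5 + 2; at 6: 6^(6 + 1) + 3·6^3 + 3·6^2 + 3·6 + 2 = 280712; next = 280711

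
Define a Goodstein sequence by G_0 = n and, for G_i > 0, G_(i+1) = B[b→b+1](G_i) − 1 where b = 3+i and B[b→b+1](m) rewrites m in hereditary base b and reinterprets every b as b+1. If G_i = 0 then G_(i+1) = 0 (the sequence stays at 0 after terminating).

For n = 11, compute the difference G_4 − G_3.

(0) 11|_3 = 3^2 + 2 ↦ 4^2 + 2|_4 = 18 ⇒ 17
(1) 17|_4 = 4^2 + 1 ↦ 5^2 + 1|_5 = 26 ⇒ 25
(2) 25|_5 = 5^2 ↦ 6^2|_6 = 36 ⇒ 35
(3) 35|_6 = 5·6 + 5 ↦ 5·7 + 5|_7 = 40 ⇒ 39

4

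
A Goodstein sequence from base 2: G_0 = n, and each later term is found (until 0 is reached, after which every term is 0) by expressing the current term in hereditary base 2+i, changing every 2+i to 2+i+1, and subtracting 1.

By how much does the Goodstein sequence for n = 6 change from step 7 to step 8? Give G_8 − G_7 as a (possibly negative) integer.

G_0 = 6. HB_2(6) = 2^2 + 2. Bump = 30. G_1 = 29.
G_1 = 29. HB_3(29) = 3^3 + 2. Bump = 258. G_2 = 257.
G_2 = 257. HB_4(257) = 4^4 + 1. Bump = 3126. G_3 = 3125.
G_3 = 3125. HB_5(3125) = 5^5. Bump = 46656. G_4 = 46655.
G_4 = 46655. HB_6(46655) = 5·6^5 + 5·6^4 + 5·6^3 + 5·6^2 + 5·6 + 5. Bump = 98040. G_5 = 98039.
G_5 = 98039. HB_7(98039) = 5·7^5 + 5·7^4 + 5·7^3 + 5·7^2 + 5·7 + 4. Bump = 187244. G_6 = 187243.
G_6 = 187243. HB_8(187243) = 5·8^5 + 5·8^4 + 5·8^3 + 5·8^2 + 5·8 + 3. Bump = 332148. G_7 = 332147.
G_7 = 332147. HB_9(332147) = 5·9^5 + 5·9^4 + 5·9^3 + 5·9^2 + 5·9 + 2. Bump = 555552. G_8 = 555551.

223404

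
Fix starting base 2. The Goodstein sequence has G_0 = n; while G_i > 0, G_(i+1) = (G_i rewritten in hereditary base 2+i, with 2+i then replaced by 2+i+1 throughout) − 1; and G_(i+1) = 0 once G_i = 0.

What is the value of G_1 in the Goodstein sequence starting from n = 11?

i=0: 11 = 2^(2 + 1) + 2 + 1 (b=2); 2→3: 3^(3 + 1) + 3 + 1 = 85; 85−1 = 84
i=1: 84 = 3^(3 + 1) + 3 (b=3); 3→4: 4^(4 + 1) + 4 = 1028; 1028−1 = 1027

84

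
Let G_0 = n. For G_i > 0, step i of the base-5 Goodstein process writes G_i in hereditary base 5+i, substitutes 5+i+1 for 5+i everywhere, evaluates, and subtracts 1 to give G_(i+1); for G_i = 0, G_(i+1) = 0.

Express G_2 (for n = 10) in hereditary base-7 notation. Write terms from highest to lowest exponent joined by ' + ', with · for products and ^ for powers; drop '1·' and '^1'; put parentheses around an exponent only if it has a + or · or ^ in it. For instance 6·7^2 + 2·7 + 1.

7 + 4

[0] 10 ≡ 2·5 (base 5). Lift 6: 12. −1: 11.
[1] 11 ≡ 6 + 5 (base 6). Lift 7: 12. −1: 11.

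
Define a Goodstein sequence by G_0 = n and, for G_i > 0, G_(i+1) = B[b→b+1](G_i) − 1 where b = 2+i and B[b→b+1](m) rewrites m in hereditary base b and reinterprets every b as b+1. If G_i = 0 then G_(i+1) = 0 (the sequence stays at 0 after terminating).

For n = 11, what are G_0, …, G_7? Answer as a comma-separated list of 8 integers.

base 2: 11 = 2^(2 + 1) + 2 + 1; at 3: 3^(3 + 1) + 3 + 1 = 85; next = 84
base 3: 84 = 3^(3 + 1) + 3; at 4: 4^(4 + 1) + 4 = 1028; next = 1027
base 4: 1027 = 4^(4 + 1) + 3; at 5: 5^(5 + 1) + 3 = 15628; next = 15627
base 5: 15627 = 5^(5 + 1) + 2; at 6: 6^(6 + 1) + 2 = 279938; next = 279937
base 6: 279937 = 6^(6 + 1) + 1; at 7: 7^(7 + 1) + 1 = 5764802; next = 5764801
base 7: 5764801 = 7^(7 + 1); at 8: 8^(8 + 1) = 134217728; next = 134217727
base 8: 134217727 = 7·8^8 + 7·8^7 + 7·8^6 + 7·8^5 + 7·8^4 + 7·8^3 + 7·8^2 + 7·8 + 7; at 9: 7·9^9 + 7·9^7 + 7·9^6 + 7·9^5 + 7·9^4 + 7·9^3 + 7·9^2 + 7·9 + 7 = 2749609303; next = 2749609302

11, 84, 1027, 15627, 279937, 5764801, 134217727, 2749609302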